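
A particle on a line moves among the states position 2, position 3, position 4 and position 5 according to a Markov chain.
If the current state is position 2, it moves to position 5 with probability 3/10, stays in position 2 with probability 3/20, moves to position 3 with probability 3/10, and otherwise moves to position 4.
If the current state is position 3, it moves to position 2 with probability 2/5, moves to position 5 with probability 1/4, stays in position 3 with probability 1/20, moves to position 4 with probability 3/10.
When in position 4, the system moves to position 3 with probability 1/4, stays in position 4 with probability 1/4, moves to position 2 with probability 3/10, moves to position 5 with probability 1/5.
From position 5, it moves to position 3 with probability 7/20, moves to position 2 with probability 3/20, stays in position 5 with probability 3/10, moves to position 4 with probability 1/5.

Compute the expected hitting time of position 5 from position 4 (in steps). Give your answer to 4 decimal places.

4.1841

Let t(s) be the expected number of steps to first reach position 5 from state s, with t(position 5) = 0. Conditioning on the first step:
t(position 2) = 1 + 0.15·t(position 2) + 0.3·t(position 3) + 0.25·t(position 4)
t(position 3) = 1 + 0.4·t(position 2) + 0.05·t(position 3) + 0.3·t(position 4)
t(position 4) = 1 + 0.3·t(position 2) + 0.25·t(position 3) + 0.25·t(position 4)
Solving: t(position 2) = 3.8113, t(position 3) = 3.9787, t(position 4) = 4.1841.
Expected steps from position 4 to position 5: 4.1841.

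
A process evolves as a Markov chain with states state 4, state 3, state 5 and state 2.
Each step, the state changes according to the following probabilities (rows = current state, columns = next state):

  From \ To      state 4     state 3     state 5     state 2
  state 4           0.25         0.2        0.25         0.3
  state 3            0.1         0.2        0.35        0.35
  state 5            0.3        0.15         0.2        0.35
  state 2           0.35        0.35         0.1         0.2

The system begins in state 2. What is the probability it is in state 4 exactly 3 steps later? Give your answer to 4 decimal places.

0.2590

Propagate the distribution vector 3 steps from state 2.
After 0 steps: (0.0000, 0.0000, 0.0000, 1.0000)
After 1 step: (0.3500, 0.3500, 0.1000, 0.2000)
After 2 steps: (0.2225, 0.2250, 0.2500, 0.3025)
After 3 steps: (0.2590, 0.2329, 0.2146, 0.2935)
P(in state 4 after 3 steps) = 0.2590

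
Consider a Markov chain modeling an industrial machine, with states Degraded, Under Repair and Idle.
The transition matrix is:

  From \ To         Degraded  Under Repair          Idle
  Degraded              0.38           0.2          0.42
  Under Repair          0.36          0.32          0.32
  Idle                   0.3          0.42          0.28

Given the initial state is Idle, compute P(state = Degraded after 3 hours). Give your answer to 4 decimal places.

0.3467

Propagate the distribution vector 3 hours from Idle.
After 0 hours: (0.0000, 0.0000, 1.0000)
After 1 hour: (0.3000, 0.4200, 0.2800)
After 2 hours: (0.3492, 0.3120, 0.3388)
After 3 hours: (0.3467, 0.3120, 0.3414)
P(in Degraded after 3 hours) = 0.3467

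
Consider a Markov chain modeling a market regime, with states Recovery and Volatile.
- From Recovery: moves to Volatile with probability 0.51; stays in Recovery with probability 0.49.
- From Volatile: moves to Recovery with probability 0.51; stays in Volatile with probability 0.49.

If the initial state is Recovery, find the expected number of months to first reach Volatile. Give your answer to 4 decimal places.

Let t(s) be the expected number of months to first reach Volatile from state s, with t(Volatile) = 0. Conditioning on the first month:
t(Recovery) = 1 + 0.49·t(Recovery)
Solving: t(Recovery) = 1.9608.
Expected months from Recovery to Volatile: 1.9608.

1.9608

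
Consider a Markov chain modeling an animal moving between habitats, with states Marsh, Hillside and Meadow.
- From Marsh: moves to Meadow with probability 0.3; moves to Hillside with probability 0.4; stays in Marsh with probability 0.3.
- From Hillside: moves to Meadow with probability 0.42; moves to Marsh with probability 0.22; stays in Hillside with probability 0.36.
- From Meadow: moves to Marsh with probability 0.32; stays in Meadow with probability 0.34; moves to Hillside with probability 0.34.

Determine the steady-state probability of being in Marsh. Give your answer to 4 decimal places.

Let the stationary distribution be π with π = πP and π_1 + π_2 + π_3 = 1.
π_1 = 0.3·π_1 + 0.22·π_2 + 0.32·π_3
π_2 = 0.4·π_1 + 0.36·π_2 + 0.34·π_3
Solving with the normalization constraint gives π = (0.2780, 0.3640, 0.3580).
So the stationary probability of Marsh is 0.2780.

0.2780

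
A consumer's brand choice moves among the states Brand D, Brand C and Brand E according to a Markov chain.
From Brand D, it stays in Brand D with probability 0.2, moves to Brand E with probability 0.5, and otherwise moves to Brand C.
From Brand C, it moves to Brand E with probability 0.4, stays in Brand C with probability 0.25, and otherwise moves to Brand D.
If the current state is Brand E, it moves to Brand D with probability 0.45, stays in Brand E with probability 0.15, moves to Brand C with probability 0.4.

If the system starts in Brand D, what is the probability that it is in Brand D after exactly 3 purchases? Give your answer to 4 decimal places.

Propagate the distribution vector 3 purchases from Brand D.
After 0 purchases: (1.0000, 0.0000, 0.0000)
After 1 purchase: (0.2000, 0.3000, 0.5000)
After 2 purchases: (0.3700, 0.3350, 0.2950)
After 3 purchases: (0.3240, 0.3128, 0.3633)
P(in Brand D after 3 purchases) = 0.3240

0.3240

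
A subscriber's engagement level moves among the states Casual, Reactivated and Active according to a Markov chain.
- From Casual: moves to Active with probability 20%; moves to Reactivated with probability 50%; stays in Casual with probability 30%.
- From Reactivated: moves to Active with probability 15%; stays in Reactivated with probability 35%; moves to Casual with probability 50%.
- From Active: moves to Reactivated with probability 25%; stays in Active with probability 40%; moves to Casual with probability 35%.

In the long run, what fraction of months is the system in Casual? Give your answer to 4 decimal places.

Let the stationary distribution be π with π = πP and π_1 + π_2 + π_3 = 1.
π_1 = 0.3·π_1 + 0.5·π_2 + 0.35·π_3
π_2 = 0.5·π_1 + 0.35·π_2 + 0.25·π_3
Solving with the normalization constraint gives π = (0.3884, 0.3857, 0.2259).
So the stationary probability of Casual is 0.3884.

0.3884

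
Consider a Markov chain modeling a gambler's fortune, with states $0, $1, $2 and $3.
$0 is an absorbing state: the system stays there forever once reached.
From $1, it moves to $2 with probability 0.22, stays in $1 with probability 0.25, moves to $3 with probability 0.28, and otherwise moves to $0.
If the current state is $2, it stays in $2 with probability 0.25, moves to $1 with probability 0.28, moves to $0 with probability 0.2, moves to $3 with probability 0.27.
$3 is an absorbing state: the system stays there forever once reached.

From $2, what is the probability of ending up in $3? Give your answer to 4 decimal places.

0.5608

Let h(s) be the probability of absorption at $3 starting from transient state s. Then h($3) = 1 and h($0) = 0. By first-step analysis:
h($1) = 0.25·0 + 0.25·h($1) + 0.22·h($2) + 0.28·1
h($2) = 0.2·0 + 0.28·h($1) + 0.25·h($2) + 0.27·1
Solving: h($1) = 0.5378, h($2) = 0.5608.
Starting from $2, the probability is 0.5608.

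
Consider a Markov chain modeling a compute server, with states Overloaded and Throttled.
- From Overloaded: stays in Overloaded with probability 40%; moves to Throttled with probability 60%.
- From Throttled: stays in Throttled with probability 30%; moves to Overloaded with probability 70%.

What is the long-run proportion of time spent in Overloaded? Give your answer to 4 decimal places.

0.5385

Let the stationary distribution be π with π = πP and π_1 + π_2 = 1.
π_1 = 0.4·π_1 + 0.7·π_2
Solving with the normalization constraint gives π = (0.5385, 0.4615).
So the stationary probability of Overloaded is 0.5385.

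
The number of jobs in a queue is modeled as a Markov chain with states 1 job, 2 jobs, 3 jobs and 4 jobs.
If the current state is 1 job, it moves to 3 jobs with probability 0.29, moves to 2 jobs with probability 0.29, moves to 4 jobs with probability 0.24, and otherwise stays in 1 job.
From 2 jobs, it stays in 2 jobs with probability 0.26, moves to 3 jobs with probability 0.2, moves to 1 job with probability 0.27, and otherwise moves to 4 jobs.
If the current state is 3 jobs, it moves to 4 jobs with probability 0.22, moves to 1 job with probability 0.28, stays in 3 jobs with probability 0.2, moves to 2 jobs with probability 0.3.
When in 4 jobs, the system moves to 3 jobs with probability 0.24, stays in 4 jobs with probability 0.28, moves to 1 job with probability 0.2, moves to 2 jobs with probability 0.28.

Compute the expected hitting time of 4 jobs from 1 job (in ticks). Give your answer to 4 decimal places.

4.1040

Let t(s) be the expected number of ticks to first reach 4 jobs from state s, with t(4 jobs) = 0. Conditioning on the first tick:
t(1 job) = 1 + 0.18·t(1 job) + 0.29·t(2 jobs) + 0.29·t(3 jobs)
t(2 jobs) = 1 + 0.27·t(1 job) + 0.26·t(2 jobs) + 0.2·t(3 jobs)
t(3 jobs) = 1 + 0.28·t(1 job) + 0.3·t(2 jobs) + 0.2·t(3 jobs)
Solving: t(1 job) = 4.1040, t(2 jobs) = 3.9780, t(3 jobs) = 4.1781.
Expected ticks from 1 job to 4 jobs: 4.1040.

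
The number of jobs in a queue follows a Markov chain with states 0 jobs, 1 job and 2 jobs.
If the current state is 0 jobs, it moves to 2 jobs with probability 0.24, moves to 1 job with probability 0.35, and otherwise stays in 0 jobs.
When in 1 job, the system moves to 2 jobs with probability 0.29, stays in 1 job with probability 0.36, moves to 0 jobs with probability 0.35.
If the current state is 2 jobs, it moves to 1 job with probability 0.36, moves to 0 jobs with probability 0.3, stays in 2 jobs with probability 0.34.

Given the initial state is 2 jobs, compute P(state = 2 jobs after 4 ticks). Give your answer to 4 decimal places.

0.2865

Propagate the distribution vector 4 ticks from 2 jobs.
After 0 ticks: (0.0000, 0.0000, 1.0000)
After 1 tick: (0.3000, 0.3600, 0.3400)
After 2 ticks: (0.3510, 0.3570, 0.2920)
After 3 ticks: (0.3565, 0.3565, 0.2871)
After 4 ticks: (0.3570, 0.3564, 0.2865)
P(in 2 jobs after 4 ticks) = 0.2865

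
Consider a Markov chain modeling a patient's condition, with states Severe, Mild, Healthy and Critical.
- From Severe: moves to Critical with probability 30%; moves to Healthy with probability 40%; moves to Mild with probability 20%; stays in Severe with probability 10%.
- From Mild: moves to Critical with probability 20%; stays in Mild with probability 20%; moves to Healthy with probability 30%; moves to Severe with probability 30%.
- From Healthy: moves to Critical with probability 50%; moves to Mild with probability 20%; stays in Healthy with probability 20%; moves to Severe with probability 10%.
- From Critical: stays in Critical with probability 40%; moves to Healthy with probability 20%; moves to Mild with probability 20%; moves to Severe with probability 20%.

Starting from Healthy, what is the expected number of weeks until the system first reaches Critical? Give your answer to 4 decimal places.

2.4272

Let t(s) be the expected number of weeks to first reach Critical from state s, with t(Critical) = 0. Conditioning on the first week:
t(Severe) = 1 + 0.1·t(Severe) + 0.2·t(Mild) + 0.4·t(Healthy)
t(Mild) = 1 + 0.3·t(Severe) + 0.2·t(Mild) + 0.3·t(Healthy)
t(Healthy) = 1 + 0.1·t(Severe) + 0.2·t(Mild) + 0.2·t(Healthy)
Solving: t(Severe) = 2.9126, t(Mild) = 3.2524, t(Healthy) = 2.4272.
Expected weeks from Healthy to Critical: 2.4272.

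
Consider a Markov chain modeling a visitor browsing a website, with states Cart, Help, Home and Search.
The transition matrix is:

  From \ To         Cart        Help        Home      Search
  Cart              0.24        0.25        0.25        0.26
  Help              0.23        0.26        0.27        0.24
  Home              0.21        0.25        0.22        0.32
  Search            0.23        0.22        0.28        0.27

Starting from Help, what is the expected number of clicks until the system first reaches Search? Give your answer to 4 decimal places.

3.7769

Let t(s) be the expected number of clicks to first reach Search from state s, with t(Search) = 0. Conditioning on the first click:
t(Cart) = 1 + 0.24·t(Cart) + 0.25·t(Help) + 0.25·t(Home)
t(Help) = 1 + 0.23·t(Cart) + 0.26·t(Help) + 0.27·t(Home)
t(Home) = 1 + 0.21·t(Cart) + 0.25·t(Help) + 0.22·t(Home)
Solving: t(Cart) = 3.7064, t(Help) = 3.7769, t(Home) = 3.4905.
Expected clicks from Help to Search: 3.7769.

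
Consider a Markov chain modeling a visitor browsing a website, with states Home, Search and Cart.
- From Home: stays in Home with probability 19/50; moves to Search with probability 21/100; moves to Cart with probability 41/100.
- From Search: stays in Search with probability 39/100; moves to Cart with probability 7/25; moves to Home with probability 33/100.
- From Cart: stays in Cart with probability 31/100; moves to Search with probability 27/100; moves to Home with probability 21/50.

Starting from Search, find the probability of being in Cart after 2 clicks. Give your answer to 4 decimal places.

Sum over the intermediate state after 1 click:
P = P(Search→Home)·P(Home→Cart) + P(Search→Search)·P(Search→Cart) + P(Search→Cart)·P(Cart→Cart)
  = 0.33×0.41 + 0.39×0.28 + 0.28×0.31
  = 0.1353 + 0.1092 + 0.0868 = 0.3313

0.3313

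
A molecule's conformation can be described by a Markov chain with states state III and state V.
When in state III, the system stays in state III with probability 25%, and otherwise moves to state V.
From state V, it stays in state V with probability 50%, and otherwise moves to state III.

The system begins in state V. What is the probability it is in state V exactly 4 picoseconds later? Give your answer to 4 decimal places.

Propagate the distribution vector 4 picoseconds from state V.
After 0 picoseconds: (0.0000, 1.0000)
After 1 picosecond: (0.5000, 0.5000)
After 2 picoseconds: (0.3750, 0.6250)
After 3 picoseconds: (0.4063, 0.5938)
After 4 picoseconds: (0.3984, 0.6016)
P(in state V after 4 picoseconds) = 0.6016

0.6016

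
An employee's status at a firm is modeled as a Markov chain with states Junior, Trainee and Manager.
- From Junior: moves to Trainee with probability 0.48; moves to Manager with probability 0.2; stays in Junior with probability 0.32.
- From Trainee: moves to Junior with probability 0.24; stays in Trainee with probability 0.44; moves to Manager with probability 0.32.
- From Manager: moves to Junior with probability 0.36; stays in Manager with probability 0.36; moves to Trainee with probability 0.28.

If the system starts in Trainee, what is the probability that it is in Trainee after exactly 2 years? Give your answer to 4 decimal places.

0.3984

Sum over the intermediate state after 1 year:
P = P(Trainee→Junior)·P(Junior→Trainee) + P(Trainee→Trainee)·P(Trainee→Trainee) + P(Trainee→Manager)·P(Manager→Trainee)
  = 0.24×0.48 + 0.44×0.44 + 0.32×0.28
  = 0.1152 + 0.1936 + 0.0896 = 0.3984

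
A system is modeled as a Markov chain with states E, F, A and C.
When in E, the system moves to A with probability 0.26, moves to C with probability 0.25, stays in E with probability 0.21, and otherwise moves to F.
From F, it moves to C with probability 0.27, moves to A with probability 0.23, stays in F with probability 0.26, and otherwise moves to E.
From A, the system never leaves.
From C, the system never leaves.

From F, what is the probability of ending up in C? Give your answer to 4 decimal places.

Let h(s) be the probability of absorption at C starting from transient state s. Then h(C) = 1 and h(A) = 0. By first-step analysis:
h(E) = 0.21·h(E) + 0.28·h(F) + 0.26·0 + 0.25·1
h(F) = 0.24·h(E) + 0.26·h(F) + 0.23·0 + 0.27·1
Solving: h(E) = 0.5037, h(F) = 0.5282.
Starting from F, the probability is 0.5282.

0.5282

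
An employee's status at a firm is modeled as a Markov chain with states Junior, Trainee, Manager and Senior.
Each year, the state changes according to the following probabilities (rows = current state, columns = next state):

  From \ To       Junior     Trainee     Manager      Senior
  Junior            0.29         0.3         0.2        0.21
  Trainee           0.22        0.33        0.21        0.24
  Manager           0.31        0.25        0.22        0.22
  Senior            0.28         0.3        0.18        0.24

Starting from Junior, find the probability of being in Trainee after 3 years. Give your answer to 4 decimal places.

0.2988

Propagate the distribution vector 3 years from Junior.
After 0 years: (1.0000, 0.0000, 0.0000, 0.0000)
After 1 year: (0.2900, 0.3000, 0.2000, 0.2100)
After 2 years: (0.2709, 0.2990, 0.2028, 0.2273)
After 3 years: (0.2709, 0.2988, 0.2025, 0.2278)
P(in Trainee after 3 years) = 0.2988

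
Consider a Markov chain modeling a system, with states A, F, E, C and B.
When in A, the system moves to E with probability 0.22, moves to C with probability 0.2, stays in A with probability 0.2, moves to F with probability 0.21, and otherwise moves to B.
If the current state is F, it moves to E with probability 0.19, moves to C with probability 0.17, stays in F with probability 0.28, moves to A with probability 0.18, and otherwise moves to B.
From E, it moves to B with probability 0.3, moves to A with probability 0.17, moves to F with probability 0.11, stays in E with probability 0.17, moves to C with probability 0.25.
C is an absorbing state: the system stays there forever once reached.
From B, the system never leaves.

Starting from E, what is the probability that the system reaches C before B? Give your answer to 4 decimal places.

Let h(s) be the probability of absorption at C starting from transient state s. Then h(C) = 1 and h(B) = 0. By first-step analysis:
h(A) = 0.2·h(A) + 0.21·h(F) + 0.22·h(E) + 0.2·1 + 0.17·0
h(F) = 0.18·h(A) + 0.28·h(F) + 0.19·h(E) + 0.17·1 + 0.18·0
h(E) = 0.17·h(A) + 0.11·h(F) + 0.17·h(E) + 0.25·1 + 0.3·0
Solving: h(A) = 0.5069, h(F) = 0.4867, h(E) = 0.4695.
Starting from E, the probability is 0.4695.

0.4695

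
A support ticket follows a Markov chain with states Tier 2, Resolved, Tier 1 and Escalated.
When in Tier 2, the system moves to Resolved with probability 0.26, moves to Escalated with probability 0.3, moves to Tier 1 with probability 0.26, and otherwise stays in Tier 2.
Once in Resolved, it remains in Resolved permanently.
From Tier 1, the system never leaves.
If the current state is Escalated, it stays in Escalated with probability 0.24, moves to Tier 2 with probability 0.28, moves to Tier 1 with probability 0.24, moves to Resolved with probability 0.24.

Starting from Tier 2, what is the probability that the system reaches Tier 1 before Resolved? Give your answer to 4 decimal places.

Let h(s) be the probability of absorption at Tier 1 starting from transient state s. Then h(Tier 1) = 1 and h(Resolved) = 0. By first-step analysis:
h(Tier 2) = 0.18·h(Tier 2) + 0.26·0 + 0.26·1 + 0.3·h(Escalated)
h(Escalated) = 0.28·h(Tier 2) + 0.24·0 + 0.24·1 + 0.24·h(Escalated)
Solving: h(Tier 2) = 0.5000, h(Escalated) = 0.5000.
Starting from Tier 2, the probability is 0.5000.

0.5000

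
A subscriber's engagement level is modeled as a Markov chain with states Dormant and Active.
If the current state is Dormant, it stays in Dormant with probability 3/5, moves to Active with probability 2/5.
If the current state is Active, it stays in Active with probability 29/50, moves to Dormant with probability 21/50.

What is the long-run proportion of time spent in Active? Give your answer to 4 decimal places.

Let the stationary distribution be π with π = πP and π_1 + π_2 = 1.
π_1 = 0.6·π_1 + 0.42·π_2
Solving with the normalization constraint gives π = (0.5122, 0.4878).
So the stationary probability of Active is 0.4878.

0.4878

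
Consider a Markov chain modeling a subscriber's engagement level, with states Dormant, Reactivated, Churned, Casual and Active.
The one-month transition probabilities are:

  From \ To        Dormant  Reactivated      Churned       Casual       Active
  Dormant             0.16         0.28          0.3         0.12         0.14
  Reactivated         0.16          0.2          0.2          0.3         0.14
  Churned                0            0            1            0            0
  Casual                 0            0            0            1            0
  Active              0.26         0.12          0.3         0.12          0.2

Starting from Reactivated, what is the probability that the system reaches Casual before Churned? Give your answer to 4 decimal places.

Let h(s) be the probability of absorption at Casual starting from transient state s. Then h(Casual) = 1 and h(Churned) = 0. By first-step analysis:
h(Dormant) = 0.16·h(Dormant) + 0.28·h(Reactivated) + 0.3·0 + 0.12·1 + 0.14·h(Active)
h(Reactivated) = 0.16·h(Dormant) + 0.2·h(Reactivated) + 0.2·0 + 0.3·1 + 0.14·h(Active)
h(Active) = 0.26·h(Dormant) + 0.12·h(Reactivated) + 0.3·0 + 0.12·1 + 0.2·h(Active)
Solving: h(Dormant) = 0.3706, h(Reactivated) = 0.5098, h(Active) = 0.3469.
Starting from Reactivated, the probability is 0.5098.

0.5098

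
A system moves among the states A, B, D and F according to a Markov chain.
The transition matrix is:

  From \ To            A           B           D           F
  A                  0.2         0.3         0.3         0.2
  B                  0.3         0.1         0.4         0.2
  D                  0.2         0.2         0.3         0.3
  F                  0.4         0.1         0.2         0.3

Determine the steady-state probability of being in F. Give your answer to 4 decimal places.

Let the stationary distribution be π with π = πP and π_1 + π_2 + π_3 + π_4 = 1.
π_1 = 0.2·π_1 + 0.3·π_2 + 0.2·π_3 + 0.4·π_4
π_2 = 0.3·π_1 + 0.1·π_2 + 0.2·π_3 + 0.1·π_4
π_3 = 0.3·π_1 + 0.4·π_2 + 0.3·π_3 + 0.2·π_4
Solving with the normalization constraint gives π = (0.2693, 0.1831, 0.2928, 0.2548).
So the stationary probability of F is 0.2548.

0.2548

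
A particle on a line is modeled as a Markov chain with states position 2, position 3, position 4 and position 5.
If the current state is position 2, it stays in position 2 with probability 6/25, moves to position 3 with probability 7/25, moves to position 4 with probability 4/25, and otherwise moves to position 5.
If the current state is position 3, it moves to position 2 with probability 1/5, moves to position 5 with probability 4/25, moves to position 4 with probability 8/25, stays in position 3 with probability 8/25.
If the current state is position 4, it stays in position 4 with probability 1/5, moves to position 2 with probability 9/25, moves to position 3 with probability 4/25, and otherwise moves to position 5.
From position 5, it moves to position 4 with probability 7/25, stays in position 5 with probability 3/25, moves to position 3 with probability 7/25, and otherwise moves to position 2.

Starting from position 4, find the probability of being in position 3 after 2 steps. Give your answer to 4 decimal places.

0.2624

Propagate the distribution vector 2 steps from position 4.
After 0 steps: (0.0000, 0.0000, 1.0000, 0.0000)
After 1 step: (0.3600, 0.1600, 0.2000, 0.2800)
After 2 steps: (0.2800, 0.2624, 0.2272, 0.2304)
P(in position 3 after 2 steps) = 0.2624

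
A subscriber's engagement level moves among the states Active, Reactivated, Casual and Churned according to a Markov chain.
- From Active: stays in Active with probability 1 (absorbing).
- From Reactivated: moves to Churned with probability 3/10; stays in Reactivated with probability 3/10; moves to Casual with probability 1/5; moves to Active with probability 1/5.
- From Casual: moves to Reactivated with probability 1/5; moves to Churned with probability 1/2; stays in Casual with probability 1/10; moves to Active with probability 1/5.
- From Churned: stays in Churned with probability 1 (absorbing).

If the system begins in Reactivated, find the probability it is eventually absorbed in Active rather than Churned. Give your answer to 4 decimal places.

0.3729

Let h(s) be the probability of absorption at Active starting from transient state s. Then h(Active) = 1 and h(Churned) = 0. By first-step analysis:
h(Reactivated) = 0.2·1 + 0.3·h(Reactivated) + 0.2·h(Casual) + 0.3·0
h(Casual) = 0.2·1 + 0.2·h(Reactivated) + 0.1·h(Casual) + 0.5·0
Solving: h(Reactivated) = 0.3729, h(Casual) = 0.3051.
Starting from Reactivated, the probability is 0.3729.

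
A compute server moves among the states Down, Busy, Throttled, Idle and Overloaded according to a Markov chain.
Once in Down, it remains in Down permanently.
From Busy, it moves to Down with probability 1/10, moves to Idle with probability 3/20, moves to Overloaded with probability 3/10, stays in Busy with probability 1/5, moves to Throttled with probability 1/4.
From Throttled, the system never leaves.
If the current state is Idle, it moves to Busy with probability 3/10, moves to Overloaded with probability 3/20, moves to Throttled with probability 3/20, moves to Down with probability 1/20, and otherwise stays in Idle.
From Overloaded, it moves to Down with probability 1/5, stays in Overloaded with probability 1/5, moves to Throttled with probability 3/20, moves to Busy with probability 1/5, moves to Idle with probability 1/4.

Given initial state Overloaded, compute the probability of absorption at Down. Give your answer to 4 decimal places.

0.4472

Let h(s) be the probability of absorption at Down starting from transient state s. Then h(Down) = 1 and h(Throttled) = 0. By first-step analysis:
h(Busy) = 0.1·1 + 0.2·h(Busy) + 0.25·0 + 0.15·h(Idle) + 0.3·h(Overloaded)
h(Idle) = 0.05·1 + 0.3·h(Busy) + 0.15·0 + 0.35·h(Idle) + 0.15·h(Overloaded)
h(Overloaded) = 0.2·1 + 0.2·h(Busy) + 0.15·0 + 0.25·h(Idle) + 0.2·h(Overloaded)
Solving: h(Busy) = 0.3574, h(Idle) = 0.3451, h(Overloaded) = 0.4472.
Starting from Overloaded, the probability is 0.4472.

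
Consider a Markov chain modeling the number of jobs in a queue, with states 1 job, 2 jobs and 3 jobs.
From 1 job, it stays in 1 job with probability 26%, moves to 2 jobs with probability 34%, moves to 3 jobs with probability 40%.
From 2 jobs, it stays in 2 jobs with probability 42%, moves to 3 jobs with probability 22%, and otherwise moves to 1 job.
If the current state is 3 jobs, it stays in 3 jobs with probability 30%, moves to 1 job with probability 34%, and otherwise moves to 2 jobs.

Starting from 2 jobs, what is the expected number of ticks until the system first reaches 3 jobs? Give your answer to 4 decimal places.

Let t(s) be the expected number of ticks to first reach 3 jobs from state s, with t(3 jobs) = 0. Conditioning on the first tick:
t(1 job) = 1 + 0.26·t(1 job) + 0.34·t(2 jobs)
t(2 jobs) = 1 + 0.36·t(1 job) + 0.42·t(2 jobs)
Solving: t(1 job) = 2.9987, t(2 jobs) = 3.5854.
Expected ticks from 2 jobs to 3 jobs: 3.5854.

3.5854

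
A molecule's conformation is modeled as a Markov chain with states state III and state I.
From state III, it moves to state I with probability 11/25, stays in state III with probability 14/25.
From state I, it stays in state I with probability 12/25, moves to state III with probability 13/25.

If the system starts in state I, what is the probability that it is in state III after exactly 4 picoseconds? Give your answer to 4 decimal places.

Propagate the distribution vector 4 picoseconds from state I.
After 0 picoseconds: (0.0000, 1.0000)
After 1 picosecond: (0.5200, 0.4800)
After 2 picoseconds: (0.5408, 0.4592)
After 3 picoseconds: (0.5416, 0.4584)
After 4 picoseconds: (0.5417, 0.4583)
P(in state III after 4 picoseconds) = 0.5417

0.5417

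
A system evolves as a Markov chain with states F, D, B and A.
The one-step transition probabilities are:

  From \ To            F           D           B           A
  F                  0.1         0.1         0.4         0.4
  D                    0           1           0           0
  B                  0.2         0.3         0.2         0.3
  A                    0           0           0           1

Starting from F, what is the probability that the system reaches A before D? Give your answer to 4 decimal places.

0.6875

Let h(s) be the probability of absorption at A starting from transient state s. Then h(A) = 1 and h(D) = 0. By first-step analysis:
h(F) = 0.1·h(F) + 0.1·0 + 0.4·h(B) + 0.4·1
h(B) = 0.2·h(F) + 0.3·0 + 0.2·h(B) + 0.3·1
Solving: h(F) = 0.6875, h(B) = 0.5469.
Starting from F, the probability is 0.6875.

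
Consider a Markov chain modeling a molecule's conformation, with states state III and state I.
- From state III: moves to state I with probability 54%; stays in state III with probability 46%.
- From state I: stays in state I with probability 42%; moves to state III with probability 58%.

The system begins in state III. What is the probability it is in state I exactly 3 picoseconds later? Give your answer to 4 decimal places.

Propagate the distribution vector 3 picoseconds from state III.
After 0 picoseconds: (1.0000, 0.0000)
After 1 picosecond: (0.4600, 0.5400)
After 2 picoseconds: (0.5248, 0.4752)
After 3 picoseconds: (0.5170, 0.4830)
P(in state I after 3 picoseconds) = 0.4830

0.4830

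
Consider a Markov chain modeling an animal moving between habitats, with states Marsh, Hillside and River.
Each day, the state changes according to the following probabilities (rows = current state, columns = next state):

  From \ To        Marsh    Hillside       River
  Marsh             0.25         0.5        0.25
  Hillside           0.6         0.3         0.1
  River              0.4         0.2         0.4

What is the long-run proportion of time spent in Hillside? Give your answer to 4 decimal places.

0.3590

Let the stationary distribution be π with π = πP and π_1 + π_2 + π_3 = 1.
π_1 = 0.25·π_1 + 0.6·π_2 + 0.4·π_3
π_2 = 0.5·π_1 + 0.3·π_2 + 0.2·π_3
Solving with the normalization constraint gives π = (0.4103, 0.3590, 0.2308).
So the stationary probability of Hillside is 0.3590.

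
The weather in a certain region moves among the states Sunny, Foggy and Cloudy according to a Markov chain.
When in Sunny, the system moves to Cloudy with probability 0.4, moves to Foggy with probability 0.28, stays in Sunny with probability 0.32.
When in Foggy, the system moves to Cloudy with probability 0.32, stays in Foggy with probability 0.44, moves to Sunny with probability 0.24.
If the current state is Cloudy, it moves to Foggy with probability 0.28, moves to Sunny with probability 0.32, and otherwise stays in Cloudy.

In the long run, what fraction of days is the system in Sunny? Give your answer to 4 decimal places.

0.2933

Let the stationary distribution be π with π = πP and π_1 + π_2 + π_3 = 1.
π_1 = 0.32·π_1 + 0.24·π_2 + 0.32·π_3
π_2 = 0.28·π_1 + 0.44·π_2 + 0.28·π_3
Solving with the normalization constraint gives π = (0.2933, 0.3333, 0.3733).
So the stationary probability of Sunny is 0.2933.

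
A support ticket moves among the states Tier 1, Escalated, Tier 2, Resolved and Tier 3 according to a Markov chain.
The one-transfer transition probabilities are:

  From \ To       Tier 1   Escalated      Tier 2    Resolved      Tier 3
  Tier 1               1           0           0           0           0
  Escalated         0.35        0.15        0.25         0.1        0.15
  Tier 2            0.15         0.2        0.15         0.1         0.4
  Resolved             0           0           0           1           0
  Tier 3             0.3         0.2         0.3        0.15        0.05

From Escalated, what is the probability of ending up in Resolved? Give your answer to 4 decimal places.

0.2718

Let h(s) be the probability of absorption at Resolved starting from transient state s. Then h(Resolved) = 1 and h(Tier 1) = 0. By first-step analysis:
h(Escalated) = 0.35·0 + 0.15·h(Escalated) + 0.25·h(Tier 2) + 0.1·1 + 0.15·h(Tier 3)
h(Tier 2) = 0.15·0 + 0.2·h(Escalated) + 0.15·h(Tier 2) + 0.1·1 + 0.4·h(Tier 3)
h(Tier 3) = 0.3·0 + 0.2·h(Escalated) + 0.3·h(Tier 2) + 0.15·1 + 0.05·h(Tier 3)
Solving: h(Escalated) = 0.2718, h(Tier 2) = 0.3322, h(Tier 3) = 0.3200.
Starting from Escalated, the probability is 0.2718.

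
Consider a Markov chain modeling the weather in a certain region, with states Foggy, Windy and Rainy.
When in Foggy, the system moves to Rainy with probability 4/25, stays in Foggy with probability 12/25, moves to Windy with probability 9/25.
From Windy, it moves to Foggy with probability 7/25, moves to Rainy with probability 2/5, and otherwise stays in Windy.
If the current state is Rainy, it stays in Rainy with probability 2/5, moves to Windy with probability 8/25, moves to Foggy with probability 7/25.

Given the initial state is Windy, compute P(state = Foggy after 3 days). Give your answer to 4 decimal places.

Propagate the distribution vector 3 days from Windy.
After 0 days: (0.0000, 1.0000, 0.0000)
After 1 day: (0.2800, 0.3200, 0.4000)
After 2 days: (0.3360, 0.3312, 0.3328)
After 3 days: (0.3472, 0.3334, 0.3194)
P(in Foggy after 3 days) = 0.3472

0.3472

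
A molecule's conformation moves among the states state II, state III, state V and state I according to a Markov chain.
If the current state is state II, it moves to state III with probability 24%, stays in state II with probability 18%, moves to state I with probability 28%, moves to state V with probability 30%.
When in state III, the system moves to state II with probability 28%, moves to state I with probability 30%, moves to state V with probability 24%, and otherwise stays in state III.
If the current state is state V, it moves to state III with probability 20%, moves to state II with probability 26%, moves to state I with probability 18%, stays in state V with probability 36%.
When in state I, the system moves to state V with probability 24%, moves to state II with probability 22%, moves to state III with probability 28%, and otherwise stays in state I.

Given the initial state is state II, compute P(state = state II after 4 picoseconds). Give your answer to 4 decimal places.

Propagate the distribution vector 4 picoseconds from state II.
After 0 picoseconds: (1.0000, 0.0000, 0.0000, 0.0000)
After 1 picosecond: (0.1800, 0.2400, 0.3000, 0.2800)
After 2 picoseconds: (0.2392, 0.2248, 0.2868, 0.2492)
After 3 picoseconds: (0.2354, 0.2250, 0.2888, 0.2508)
After 4 picoseconds: (0.2356, 0.2250, 0.2888, 0.2506)
P(in state II after 4 picoseconds) = 0.2356

0.2356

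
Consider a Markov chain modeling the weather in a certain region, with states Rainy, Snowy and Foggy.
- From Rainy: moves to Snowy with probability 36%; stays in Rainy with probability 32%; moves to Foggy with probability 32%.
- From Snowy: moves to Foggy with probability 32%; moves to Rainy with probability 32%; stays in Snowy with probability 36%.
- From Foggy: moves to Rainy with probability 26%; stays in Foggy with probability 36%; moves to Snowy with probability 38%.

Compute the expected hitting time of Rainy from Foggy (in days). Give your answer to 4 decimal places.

3.5417

Let t(s) be the expected number of days to first reach Rainy from state s, with t(Rainy) = 0. Conditioning on the first day:
t(Snowy) = 1 + 0.36·t(Snowy) + 0.32·t(Foggy)
t(Foggy) = 1 + 0.38·t(Snowy) + 0.36·t(Foggy)
Solving: t(Snowy) = 3.3333, t(Foggy) = 3.5417.
Expected days from Foggy to Rainy: 3.5417.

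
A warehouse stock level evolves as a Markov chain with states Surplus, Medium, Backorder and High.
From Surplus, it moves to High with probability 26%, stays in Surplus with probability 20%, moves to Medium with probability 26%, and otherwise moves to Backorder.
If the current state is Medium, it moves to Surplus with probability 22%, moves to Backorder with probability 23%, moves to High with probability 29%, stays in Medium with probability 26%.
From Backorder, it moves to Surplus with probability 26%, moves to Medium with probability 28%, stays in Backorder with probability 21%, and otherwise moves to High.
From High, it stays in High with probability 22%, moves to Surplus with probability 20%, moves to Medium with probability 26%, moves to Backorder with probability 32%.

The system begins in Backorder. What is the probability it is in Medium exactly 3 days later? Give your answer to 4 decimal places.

0.2652

Propagate the distribution vector 3 days from Backorder.
After 0 days: (0.0000, 0.0000, 1.0000, 0.0000)
After 1 day: (0.2600, 0.2800, 0.2100, 0.2500)
After 2 days: (0.2182, 0.2642, 0.2613, 0.2563)
After 3 days: (0.2210, 0.2652, 0.2588, 0.2551)
P(in Medium after 3 days) = 0.2652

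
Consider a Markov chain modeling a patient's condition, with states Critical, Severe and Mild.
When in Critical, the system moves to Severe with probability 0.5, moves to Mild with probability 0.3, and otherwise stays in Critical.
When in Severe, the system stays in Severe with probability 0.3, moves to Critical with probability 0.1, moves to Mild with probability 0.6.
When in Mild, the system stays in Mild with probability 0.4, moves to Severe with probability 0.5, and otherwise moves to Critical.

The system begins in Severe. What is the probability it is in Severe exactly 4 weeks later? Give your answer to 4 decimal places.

Propagate the distribution vector 4 weeks from Severe.
After 0 weeks: (0.0000, 1.0000, 0.0000)
After 1 week: (0.1000, 0.3000, 0.6000)
After 2 weeks: (0.1100, 0.4400, 0.4500)
After 3 weeks: (0.1110, 0.4120, 0.4770)
After 4 weeks: (0.1111, 0.4176, 0.4713)
P(in Severe after 4 weeks) = 0.4176

0.4176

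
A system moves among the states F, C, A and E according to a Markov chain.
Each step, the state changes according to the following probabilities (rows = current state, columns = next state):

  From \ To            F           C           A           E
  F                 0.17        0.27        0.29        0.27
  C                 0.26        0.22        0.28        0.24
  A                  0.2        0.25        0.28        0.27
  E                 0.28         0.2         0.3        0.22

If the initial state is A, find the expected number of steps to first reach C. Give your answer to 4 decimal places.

4.1421

Let t(s) be the expected number of steps to first reach C from state s, with t(C) = 0. Conditioning on the first step:
t(F) = 1 + 0.17·t(F) + 0.29·t(A) + 0.27·t(E)
t(A) = 1 + 0.2·t(F) + 0.28·t(A) + 0.27·t(E)
t(E) = 1 + 0.28·t(F) + 0.3·t(A) + 0.22·t(E)
Solving: t(F) = 4.0616, t(A) = 4.1421, t(E) = 4.3332.
Expected steps from A to C: 4.1421.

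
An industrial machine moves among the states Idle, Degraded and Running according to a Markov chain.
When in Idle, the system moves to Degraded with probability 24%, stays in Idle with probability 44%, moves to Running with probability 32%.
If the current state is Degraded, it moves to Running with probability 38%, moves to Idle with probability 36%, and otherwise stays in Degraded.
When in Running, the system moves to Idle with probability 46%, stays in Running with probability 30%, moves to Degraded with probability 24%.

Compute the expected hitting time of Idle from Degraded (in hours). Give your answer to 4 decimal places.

2.5305

Let t(s) be the expected number of hours to first reach Idle from state s, with t(Idle) = 0. Conditioning on the first hour:
t(Degraded) = 1 + 0.26·t(Degraded) + 0.38·t(Running)
t(Running) = 1 + 0.24·t(Degraded) + 0.3·t(Running)
Solving: t(Degraded) = 2.5305, t(Running) = 2.2962.
Expected hours from Degraded to Idle: 2.5305.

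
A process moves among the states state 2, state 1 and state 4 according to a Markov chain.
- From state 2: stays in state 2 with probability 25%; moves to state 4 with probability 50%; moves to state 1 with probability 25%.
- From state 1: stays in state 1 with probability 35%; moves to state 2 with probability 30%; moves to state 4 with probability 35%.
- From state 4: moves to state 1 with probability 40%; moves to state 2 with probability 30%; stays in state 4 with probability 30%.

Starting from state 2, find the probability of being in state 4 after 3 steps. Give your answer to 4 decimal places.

Propagate the distribution vector 3 steps from state 2.
After 0 steps: (1.0000, 0.0000, 0.0000)
After 1 step: (0.2500, 0.2500, 0.5000)
After 2 steps: (0.2875, 0.3500, 0.3625)
After 3 steps: (0.2856, 0.3394, 0.3750)
P(in state 4 after 3 steps) = 0.3750

0.3750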